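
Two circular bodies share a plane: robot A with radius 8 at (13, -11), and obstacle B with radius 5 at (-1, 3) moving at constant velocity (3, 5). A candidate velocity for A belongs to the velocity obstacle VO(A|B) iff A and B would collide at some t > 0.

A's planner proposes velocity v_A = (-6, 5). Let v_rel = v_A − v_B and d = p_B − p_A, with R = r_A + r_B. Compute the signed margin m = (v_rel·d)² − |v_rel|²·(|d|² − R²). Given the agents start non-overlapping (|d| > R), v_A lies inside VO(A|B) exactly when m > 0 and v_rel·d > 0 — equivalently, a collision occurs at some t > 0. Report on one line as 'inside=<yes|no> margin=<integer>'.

d = (-14, 14),  |d|² = 392;  R = 8+5 = 13,  c = 392−13² = 223
v_rel = (-9, 0),  |v_rel|² = 81;  v_rel·d = (-9)·(-14) + (0)·(14) = 126
81·t² − 252·t + 223 = 0  ⇒  m = 126² − 81·223 = -2187
m = -2187 < 0,  v_rel·d = 126 > 0  ⇒  outside

inside=no margin=-2187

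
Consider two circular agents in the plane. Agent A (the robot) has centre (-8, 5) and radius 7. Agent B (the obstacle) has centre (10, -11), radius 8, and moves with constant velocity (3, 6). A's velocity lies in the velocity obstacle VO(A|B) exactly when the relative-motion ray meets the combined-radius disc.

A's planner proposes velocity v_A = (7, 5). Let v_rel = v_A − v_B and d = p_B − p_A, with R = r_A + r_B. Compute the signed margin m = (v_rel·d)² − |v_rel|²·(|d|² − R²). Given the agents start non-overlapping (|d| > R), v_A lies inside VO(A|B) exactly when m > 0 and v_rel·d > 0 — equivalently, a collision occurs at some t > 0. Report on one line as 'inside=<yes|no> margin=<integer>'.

d = (18, -16),  |d|² = 580;  R = 7+8 = 15,  c = 580−15² = 355
v_rel = (4, -1),  |v_rel|² = 17;  v_rel·d = (4)·(18) + (-1)·(-16) = 88
17·t² − 176·t + 355 = 0  ⇒  m = 88² − 17·355 = 1709
m = 1709 > 0,  v_rel·d = 88 > 0  ⇒  inside

inside=yes margin=1709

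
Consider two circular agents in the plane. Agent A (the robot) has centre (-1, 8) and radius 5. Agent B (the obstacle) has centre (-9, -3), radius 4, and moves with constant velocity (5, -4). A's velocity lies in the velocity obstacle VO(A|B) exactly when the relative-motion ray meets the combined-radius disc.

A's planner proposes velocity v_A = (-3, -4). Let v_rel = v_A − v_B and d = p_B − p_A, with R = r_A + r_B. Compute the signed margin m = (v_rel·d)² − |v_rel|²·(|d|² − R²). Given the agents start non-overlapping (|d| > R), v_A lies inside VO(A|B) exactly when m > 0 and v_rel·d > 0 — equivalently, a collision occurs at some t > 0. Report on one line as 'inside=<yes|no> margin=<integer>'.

d = (-8, -11),  |d|² = 185;  R = 5+4 = 9,  c = 185−9² = 104
v_rel = (-8, 0),  |v_rel|² = 64;  v_rel·d = (-8)·(-8) + (0)·(-11) = 64
64·t² − 128·t + 104 = 0  ⇒  m = 64² − 64·104 = -2560
m = -2560 < 0,  v_rel·d = 64 > 0  ⇒  outside

inside=no margin=-2560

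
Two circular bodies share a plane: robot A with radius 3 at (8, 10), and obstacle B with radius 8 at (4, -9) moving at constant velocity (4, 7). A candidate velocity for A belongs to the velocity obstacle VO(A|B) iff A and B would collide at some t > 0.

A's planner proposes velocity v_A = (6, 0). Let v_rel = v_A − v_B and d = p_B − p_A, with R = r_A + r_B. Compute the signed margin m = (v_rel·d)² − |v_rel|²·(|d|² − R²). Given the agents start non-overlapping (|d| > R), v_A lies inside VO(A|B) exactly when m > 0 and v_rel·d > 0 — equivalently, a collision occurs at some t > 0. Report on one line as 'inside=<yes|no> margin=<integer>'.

d = (-4, -19),  |d|² = 377;  R = 3+8 = 11,  c = 377−11² = 256
v_rel = (2, -7),  |v_rel|² = 53;  v_rel·d = (2)·(-4) + (-7)·(-19) = 125
53·t² − 250·t + 256 = 0  ⇒  m = 125² − 53·256 = 2057
m = 2057 > 0,  v_rel·d = 125 > 0  ⇒  inside

inside=yes margin=2057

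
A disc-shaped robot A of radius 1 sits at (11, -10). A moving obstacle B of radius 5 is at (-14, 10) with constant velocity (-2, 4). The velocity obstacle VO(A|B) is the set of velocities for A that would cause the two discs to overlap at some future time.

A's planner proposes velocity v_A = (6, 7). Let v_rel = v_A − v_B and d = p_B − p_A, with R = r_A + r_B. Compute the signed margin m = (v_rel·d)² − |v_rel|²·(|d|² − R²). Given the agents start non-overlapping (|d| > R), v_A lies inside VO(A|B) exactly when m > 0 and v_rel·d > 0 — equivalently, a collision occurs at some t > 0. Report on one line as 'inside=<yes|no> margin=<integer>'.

d = (-25, 20),  |d|² = 1025;  R = 1+5 = 6,  c = 1025−6² = 989
v_rel = (8, 3),  |v_rel|² = 73;  v_rel·d = (8)·(-25) + (3)·(20) = -140
73·t² + 280·t + 989 = 0  ⇒  m = (-140)² − 73·989 = -52597
m = -52597 < 0,  v_rel·d = -140 < 0  ⇒  outside

inside=no margin=-52597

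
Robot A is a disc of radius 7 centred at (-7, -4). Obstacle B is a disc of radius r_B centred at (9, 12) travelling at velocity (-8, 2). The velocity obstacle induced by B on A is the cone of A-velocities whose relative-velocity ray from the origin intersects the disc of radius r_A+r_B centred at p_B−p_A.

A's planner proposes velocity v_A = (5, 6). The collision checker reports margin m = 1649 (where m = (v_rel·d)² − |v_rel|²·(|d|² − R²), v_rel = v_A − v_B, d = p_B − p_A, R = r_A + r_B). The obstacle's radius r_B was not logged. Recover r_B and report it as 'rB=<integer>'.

m = 1649
d = (16, 16);  v_rel = (13, 4),  |v_rel|² = 185
v_rel×d = (13)·(16) − (4)·(16) = 144
since m = R²·185 − 144²:  R² = (20736 + 1649) / 185 = 121
R = √121 = 11  ⇒  r_B = 11 − 7 = 4

rB=4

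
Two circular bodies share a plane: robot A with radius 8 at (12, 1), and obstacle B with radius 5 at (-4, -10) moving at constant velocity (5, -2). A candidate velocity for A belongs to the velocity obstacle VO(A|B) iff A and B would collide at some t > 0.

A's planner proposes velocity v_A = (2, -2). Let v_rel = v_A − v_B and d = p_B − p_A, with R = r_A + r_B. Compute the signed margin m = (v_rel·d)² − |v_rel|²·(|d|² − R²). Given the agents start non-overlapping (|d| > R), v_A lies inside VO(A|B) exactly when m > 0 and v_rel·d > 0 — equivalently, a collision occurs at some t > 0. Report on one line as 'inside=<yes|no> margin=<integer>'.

d = (-16, -11),  |d|² = 377;  R = 8+5 = 13,  c = 377−13² = 208
v_rel = (-3, 0),  |v_rel|² = 9;  v_rel·d = (-3)·(-16) + (0)·(-11) = 48
9·t² − 96·t + 208 = 0  ⇒  m = 48² − 9·208 = 432
m = 432 > 0,  v_rel·d = 48 > 0  ⇒  inside

inside=yes margin=432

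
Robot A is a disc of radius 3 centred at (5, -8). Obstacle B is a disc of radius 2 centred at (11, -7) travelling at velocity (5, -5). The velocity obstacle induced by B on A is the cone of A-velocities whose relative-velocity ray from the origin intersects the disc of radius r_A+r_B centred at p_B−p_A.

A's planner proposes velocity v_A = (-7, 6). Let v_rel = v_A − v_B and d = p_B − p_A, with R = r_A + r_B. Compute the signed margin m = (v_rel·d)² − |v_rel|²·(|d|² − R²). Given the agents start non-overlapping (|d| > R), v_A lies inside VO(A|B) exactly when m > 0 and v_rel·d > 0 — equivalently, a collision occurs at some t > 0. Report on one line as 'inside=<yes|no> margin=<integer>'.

d = (6, 1),  |d|² = 37;  R = 3+2 = 5,  c = 37−5² = 12
v_rel = (-12, 11),  |v_rel|² = 265;  v_rel·d = (-12)·(6) + (11)·(1) = -61
265·t² + 122·t + 12 = 0  ⇒  m = (-61)² − 265·12 = 541
m = 541 > 0,  v_rel·d = -61 < 0  ⇒  outside

inside=no margin=541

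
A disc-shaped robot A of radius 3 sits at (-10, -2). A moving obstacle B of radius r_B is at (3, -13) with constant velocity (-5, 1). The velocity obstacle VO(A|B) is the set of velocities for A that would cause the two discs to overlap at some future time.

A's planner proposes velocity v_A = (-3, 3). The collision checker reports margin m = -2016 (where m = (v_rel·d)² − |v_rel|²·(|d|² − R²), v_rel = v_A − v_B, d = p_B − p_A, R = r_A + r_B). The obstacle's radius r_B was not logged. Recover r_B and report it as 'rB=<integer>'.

m = -2016
d = (13, -11);  v_rel = (2, 2),  |v_rel|² = 8
v_rel×d = (2)·(-11) − (2)·(13) = -48
since m = R²·8 − (-48)²:  R² = (2304 + -2016) / 8 = 36
R = √36 = 6  ⇒  r_B = 6 − 3 = 3

rB=3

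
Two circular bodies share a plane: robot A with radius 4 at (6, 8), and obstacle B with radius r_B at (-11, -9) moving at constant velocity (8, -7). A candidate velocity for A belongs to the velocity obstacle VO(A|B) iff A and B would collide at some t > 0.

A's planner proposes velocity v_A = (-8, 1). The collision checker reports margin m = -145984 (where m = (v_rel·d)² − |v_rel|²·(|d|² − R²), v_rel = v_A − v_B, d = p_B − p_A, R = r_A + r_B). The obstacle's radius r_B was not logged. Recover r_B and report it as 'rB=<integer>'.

m = -145984
d = (-17, -17);  v_rel = (-16, 8),  |v_rel|² = 320
v_rel×d = (-16)·(-17) − (8)·(-17) = 408
since m = R²·320 − 408²:  R² = (166464 + -145984) / 320 = 64
R = √64 = 8  ⇒  r_B = 8 − 4 = 4

rB=4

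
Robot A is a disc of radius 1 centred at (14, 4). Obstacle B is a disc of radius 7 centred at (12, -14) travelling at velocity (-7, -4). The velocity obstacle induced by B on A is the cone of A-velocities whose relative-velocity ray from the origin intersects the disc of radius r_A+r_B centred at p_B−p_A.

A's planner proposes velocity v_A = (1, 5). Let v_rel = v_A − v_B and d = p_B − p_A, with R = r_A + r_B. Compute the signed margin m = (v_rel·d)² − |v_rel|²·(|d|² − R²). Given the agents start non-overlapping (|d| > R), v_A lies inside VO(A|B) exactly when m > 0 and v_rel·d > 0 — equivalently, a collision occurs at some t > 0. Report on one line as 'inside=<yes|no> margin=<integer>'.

d = (-2, -18),  |d|² = 328;  R = 1+7 = 8,  c = 328−8² = 264
v_rel = (8, 9),  |v_rel|² = 145;  v_rel·d = (8)·(-2) + (9)·(-18) = -178
145·t² + 356·t + 264 = 0  ⇒  m = (-178)² − 145·264 = -6596
m = -6596 < 0,  v_rel·d = -178 < 0  ⇒  outside

inside=no margin=-6596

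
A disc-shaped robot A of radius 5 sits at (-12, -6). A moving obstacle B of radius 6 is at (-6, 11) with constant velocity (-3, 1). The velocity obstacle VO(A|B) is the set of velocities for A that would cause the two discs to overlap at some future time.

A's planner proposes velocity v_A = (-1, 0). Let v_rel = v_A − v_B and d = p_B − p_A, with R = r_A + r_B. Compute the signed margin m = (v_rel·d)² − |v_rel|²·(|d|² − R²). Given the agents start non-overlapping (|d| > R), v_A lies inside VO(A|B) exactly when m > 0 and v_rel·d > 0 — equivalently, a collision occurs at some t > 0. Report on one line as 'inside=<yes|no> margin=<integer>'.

d = (6, 17),  |d|² = 325;  R = 5+6 = 11,  c = 325−11² = 204
v_rel = (2, -1),  |v_rel|² = 5;  v_rel·d = (2)·(6) + (-1)·(17) = -5
5·t² + 10·t + 204 = 0  ⇒  m = (-5)² − 5·204 = -995
m = -995 < 0,  v_rel·d = -5 < 0  ⇒  outside

inside=no margin=-995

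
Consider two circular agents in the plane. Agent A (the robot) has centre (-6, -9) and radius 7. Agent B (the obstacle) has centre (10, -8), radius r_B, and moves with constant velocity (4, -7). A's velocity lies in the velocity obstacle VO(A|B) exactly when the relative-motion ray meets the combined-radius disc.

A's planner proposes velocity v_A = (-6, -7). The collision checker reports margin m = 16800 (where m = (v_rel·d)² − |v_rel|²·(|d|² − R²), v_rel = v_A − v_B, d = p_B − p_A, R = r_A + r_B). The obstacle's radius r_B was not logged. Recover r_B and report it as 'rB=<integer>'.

m = 16800
d = (16, 1);  v_rel = (-10, 0),  |v_rel|² = 100
v_rel×d = (-10)·(1) − (0)·(16) = -10
since m = R²·100 − (-10)²:  R² = (100 + 16800) / 100 = 169
R = √169 = 13  ⇒  r_B = 13 − 7 = 6

rB=6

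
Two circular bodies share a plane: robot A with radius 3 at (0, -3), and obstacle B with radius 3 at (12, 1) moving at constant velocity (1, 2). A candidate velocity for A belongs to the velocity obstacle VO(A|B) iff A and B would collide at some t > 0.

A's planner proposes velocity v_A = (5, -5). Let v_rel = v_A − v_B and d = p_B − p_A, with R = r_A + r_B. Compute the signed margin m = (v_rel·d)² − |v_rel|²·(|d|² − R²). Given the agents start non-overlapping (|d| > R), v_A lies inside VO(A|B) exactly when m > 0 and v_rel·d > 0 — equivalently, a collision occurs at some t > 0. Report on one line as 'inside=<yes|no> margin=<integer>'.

d = (12, 4),  |d|² = 160;  R = 3+3 = 6,  c = 160−6² = 124
v_rel = (4, -7),  |v_rel|² = 65;  v_rel·d = (4)·(12) + (-7)·(4) = 20
65·t² − 40·t + 124 = 0  ⇒  m = 20² − 65·124 = -7660
m = -7660 < 0,  v_rel·d = 20 > 0  ⇒  outside

inside=no margin=-7660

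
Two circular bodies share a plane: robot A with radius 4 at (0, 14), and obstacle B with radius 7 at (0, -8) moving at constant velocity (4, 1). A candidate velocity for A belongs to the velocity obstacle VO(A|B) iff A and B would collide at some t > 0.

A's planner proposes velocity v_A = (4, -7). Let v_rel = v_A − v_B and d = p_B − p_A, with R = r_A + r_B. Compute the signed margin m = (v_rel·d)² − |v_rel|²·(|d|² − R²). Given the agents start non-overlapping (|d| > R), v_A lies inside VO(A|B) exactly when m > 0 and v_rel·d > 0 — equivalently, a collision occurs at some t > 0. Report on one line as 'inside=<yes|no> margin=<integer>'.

d = (0, -22),  |d|² = 484;  R = 4+7 = 11,  c = 484−11² = 363
v_rel = (0, -8),  |v_rel|² = 64;  v_rel·d = (0)·(0) + (-8)·(-22) = 176
64·t² − 352·t + 363 = 0  ⇒  m = 176² − 64·363 = 7744
m = 7744 > 0,  v_rel·d = 176 > 0  ⇒  inside

inside=yes margin=7744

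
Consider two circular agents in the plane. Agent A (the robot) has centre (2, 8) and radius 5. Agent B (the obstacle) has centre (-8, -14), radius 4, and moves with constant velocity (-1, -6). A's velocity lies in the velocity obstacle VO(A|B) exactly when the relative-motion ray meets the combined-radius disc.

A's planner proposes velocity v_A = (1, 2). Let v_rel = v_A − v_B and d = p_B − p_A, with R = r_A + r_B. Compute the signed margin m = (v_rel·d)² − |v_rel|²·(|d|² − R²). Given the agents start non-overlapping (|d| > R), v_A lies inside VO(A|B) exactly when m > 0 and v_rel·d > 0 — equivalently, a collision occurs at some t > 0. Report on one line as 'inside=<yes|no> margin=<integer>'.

d = (-10, -22),  |d|² = 584;  R = 5+4 = 9,  c = 584−9² = 503
v_rel = (2, 8),  |v_rel|² = 68;  v_rel·d = (2)·(-10) + (8)·(-22) = -196
68·t² + 392·t + 503 = 0  ⇒  m = (-196)² − 68·503 = 4212
m = 4212 > 0,  v_rel·d = -196 < 0  ⇒  outside

inside=no margin=4212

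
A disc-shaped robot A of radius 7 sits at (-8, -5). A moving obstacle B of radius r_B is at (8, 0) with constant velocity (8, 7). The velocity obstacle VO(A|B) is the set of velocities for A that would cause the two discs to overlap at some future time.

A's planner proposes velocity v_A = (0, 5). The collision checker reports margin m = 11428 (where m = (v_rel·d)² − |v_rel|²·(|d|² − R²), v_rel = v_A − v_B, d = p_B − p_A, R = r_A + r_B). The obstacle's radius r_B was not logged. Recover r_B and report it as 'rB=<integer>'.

m = 11428
d = (16, 5);  v_rel = (-8, -2),  |v_rel|² = 68
v_rel×d = (-8)·(5) − (-2)·(16) = -8
since m = R²·68 − (-8)²:  R² = (64 + 11428) / 68 = 169
R = √169 = 13  ⇒  r_B = 13 − 7 = 6

rB=6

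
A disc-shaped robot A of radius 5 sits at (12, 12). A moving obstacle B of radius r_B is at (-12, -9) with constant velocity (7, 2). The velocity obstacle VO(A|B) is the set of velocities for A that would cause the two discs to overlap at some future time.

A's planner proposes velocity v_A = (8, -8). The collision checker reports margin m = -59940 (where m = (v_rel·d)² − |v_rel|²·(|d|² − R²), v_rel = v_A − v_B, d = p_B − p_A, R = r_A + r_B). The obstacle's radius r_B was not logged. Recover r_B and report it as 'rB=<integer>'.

m = -59940
d = (-24, -21);  v_rel = (1, -10),  |v_rel|² = 101
v_rel×d = (1)·(-21) − (-10)·(-24) = -261
since m = R²·101 − (-261)²:  R² = (68121 + -59940) / 101 = 81
R = √81 = 9  ⇒  r_B = 9 − 5 = 4

rB=4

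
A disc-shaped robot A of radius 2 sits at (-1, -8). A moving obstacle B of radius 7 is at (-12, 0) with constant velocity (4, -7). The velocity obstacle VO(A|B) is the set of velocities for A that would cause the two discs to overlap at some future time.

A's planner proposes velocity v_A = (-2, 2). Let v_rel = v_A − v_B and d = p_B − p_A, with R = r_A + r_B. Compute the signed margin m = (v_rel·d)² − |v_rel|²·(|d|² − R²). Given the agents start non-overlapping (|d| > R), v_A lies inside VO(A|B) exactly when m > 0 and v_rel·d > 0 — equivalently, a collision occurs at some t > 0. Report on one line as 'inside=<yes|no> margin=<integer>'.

d = (-11, 8),  |d|² = 185;  R = 2+7 = 9,  c = 185−9² = 104
v_rel = (-6, 9),  |v_rel|² = 117;  v_rel·d = (-6)·(-11) + (9)·(8) = 138
117·t² − 276·t + 104 = 0  ⇒  m = 138² − 117·104 = 6876
m = 6876 > 0,  v_rel·d = 138 > 0  ⇒  inside

inside=yes margin=6876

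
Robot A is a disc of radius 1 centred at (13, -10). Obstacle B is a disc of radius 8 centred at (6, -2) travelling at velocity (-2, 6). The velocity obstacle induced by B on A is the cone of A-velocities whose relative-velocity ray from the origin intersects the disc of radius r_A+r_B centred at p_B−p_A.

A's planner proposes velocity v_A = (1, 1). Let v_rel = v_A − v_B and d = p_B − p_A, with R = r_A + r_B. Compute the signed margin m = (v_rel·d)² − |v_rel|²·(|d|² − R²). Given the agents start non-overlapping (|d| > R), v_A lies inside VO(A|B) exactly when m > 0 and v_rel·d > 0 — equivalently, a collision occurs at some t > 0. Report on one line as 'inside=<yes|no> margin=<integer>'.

d = (-7, 8),  |d|² = 113;  R = 1+8 = 9,  c = 113−9² = 32
v_rel = (3, -5),  |v_rel|² = 34;  v_rel·d = (3)·(-7) + (-5)·(8) = -61
34·t² + 122·t + 32 = 0  ⇒  m = (-61)² − 34·32 = 2633
m = 2633 > 0,  v_rel·d = -61 < 0  ⇒  outside

inside=no margin=2633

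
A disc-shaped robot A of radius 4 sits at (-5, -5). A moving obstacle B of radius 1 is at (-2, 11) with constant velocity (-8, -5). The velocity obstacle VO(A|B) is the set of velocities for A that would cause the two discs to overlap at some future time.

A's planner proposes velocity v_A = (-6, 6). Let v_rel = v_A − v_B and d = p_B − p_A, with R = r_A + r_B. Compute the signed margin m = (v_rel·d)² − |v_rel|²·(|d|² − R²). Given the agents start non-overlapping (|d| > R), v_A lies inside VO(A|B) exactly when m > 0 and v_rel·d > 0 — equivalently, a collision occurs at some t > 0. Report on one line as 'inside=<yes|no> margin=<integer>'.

d = (3, 16),  |d|² = 265;  R = 4+1 = 5,  c = 265−5² = 240
v_rel = (2, 11),  |v_rel|² = 125;  v_rel·d = (2)·(3) + (11)·(16) = 182
125·t² − 364·t + 240 = 0  ⇒  m = 182² − 125·240 = 3124
m = 3124 > 0,  v_rel·d = 182 > 0  ⇒  inside

inside=yes margin=3124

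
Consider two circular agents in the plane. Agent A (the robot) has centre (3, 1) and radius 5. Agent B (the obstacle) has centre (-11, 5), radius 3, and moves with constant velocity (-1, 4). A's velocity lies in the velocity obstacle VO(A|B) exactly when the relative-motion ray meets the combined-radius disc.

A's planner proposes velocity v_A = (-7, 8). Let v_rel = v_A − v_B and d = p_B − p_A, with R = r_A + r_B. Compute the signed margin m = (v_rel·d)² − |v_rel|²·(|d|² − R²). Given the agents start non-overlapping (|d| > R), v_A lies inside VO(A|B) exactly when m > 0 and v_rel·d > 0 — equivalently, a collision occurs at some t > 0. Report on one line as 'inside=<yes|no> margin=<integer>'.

d = (-14, 4),  |d|² = 212;  R = 5+3 = 8,  c = 212−8² = 148
v_rel = (-6, 4),  |v_rel|² = 52;  v_rel·d = (-6)·(-14) + (4)·(4) = 100
52·t² − 200·t + 148 = 0  ⇒  m = 100² − 52·148 = 2304
m = 2304 > 0,  v_rel·d = 100 > 0  ⇒  inside

inside=yes margin=2304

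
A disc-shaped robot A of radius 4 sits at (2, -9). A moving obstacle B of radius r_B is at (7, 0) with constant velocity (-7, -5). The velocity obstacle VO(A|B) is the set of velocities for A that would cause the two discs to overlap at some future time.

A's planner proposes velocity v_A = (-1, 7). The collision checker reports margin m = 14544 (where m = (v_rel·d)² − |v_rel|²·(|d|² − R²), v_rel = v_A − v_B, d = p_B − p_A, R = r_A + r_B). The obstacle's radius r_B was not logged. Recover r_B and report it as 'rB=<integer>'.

m = 14544
d = (5, 9);  v_rel = (6, 12),  |v_rel|² = 180
v_rel×d = (6)·(9) − (12)·(5) = -6
since m = R²·180 − (-6)²:  R² = (36 + 14544) / 180 = 81
R = √81 = 9  ⇒  r_B = 9 − 4 = 5

rB=5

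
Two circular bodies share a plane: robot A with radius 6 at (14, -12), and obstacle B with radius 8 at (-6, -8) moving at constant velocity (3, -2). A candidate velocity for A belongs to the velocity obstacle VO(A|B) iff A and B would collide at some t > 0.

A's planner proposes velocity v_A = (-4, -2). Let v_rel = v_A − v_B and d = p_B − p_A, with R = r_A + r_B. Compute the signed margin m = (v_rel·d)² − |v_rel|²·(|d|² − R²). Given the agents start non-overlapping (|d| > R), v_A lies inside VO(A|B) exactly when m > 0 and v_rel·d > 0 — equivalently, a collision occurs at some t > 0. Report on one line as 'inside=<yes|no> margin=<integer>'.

d = (-20, 4),  |d|² = 416;  R = 6+8 = 14,  c = 416−14² = 220
v_rel = (-7, 0),  |v_rel|² = 49;  v_rel·d = (-7)·(-20) + (0)·(4) = 140
49·t² − 280·t + 220 = 0  ⇒  m = 140² − 49·220 = 8820
m = 8820 > 0,  v_rel·d = 140 > 0  ⇒  inside

inside=yes margin=8820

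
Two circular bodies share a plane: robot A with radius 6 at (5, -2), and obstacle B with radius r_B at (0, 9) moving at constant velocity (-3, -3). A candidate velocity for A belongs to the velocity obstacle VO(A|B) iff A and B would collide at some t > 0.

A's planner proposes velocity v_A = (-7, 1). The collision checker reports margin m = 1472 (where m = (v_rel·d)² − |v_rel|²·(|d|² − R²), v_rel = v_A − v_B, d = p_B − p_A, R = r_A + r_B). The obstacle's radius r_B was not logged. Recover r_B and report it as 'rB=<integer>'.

m = 1472
d = (-5, 11);  v_rel = (-4, 4),  |v_rel|² = 32
v_rel×d = (-4)·(11) − (4)·(-5) = -24
since m = R²·32 − (-24)²:  R² = (576 + 1472) / 32 = 64
R = √64 = 8  ⇒  r_B = 8 − 6 = 2

rB=2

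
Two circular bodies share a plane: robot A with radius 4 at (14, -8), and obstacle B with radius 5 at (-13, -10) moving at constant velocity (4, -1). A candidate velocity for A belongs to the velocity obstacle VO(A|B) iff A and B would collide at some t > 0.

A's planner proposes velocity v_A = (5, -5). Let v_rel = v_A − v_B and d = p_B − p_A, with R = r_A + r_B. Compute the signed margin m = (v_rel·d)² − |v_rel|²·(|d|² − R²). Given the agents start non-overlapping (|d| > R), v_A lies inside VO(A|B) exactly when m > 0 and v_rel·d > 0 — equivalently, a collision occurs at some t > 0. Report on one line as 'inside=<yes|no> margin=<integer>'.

d = (-27, -2),  |d|² = 733;  R = 4+5 = 9,  c = 733−9² = 652
v_rel = (1, -4),  |v_rel|² = 17;  v_rel·d = (1)·(-27) + (-4)·(-2) = -19
17·t² + 38·t + 652 = 0  ⇒  m = (-19)² − 17·652 = -10723
m = -10723 < 0,  v_rel·d = -19 < 0  ⇒  outside

inside=no margin=-10723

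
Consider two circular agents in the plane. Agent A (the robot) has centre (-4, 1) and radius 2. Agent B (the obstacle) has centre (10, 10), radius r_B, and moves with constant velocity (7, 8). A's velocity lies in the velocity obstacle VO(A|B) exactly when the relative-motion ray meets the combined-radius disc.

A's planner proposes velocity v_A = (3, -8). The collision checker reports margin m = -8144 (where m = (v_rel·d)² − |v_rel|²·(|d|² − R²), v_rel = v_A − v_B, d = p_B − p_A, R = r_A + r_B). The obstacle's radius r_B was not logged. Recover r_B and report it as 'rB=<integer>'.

m = -8144
d = (14, 9);  v_rel = (-4, -16),  |v_rel|² = 272
v_rel×d = (-4)·(9) − (-16)·(14) = 188
since m = R²·272 − 188²:  R² = (35344 + -8144) / 272 = 100
R = √100 = 10  ⇒  r_B = 10 − 2 = 8

rB=8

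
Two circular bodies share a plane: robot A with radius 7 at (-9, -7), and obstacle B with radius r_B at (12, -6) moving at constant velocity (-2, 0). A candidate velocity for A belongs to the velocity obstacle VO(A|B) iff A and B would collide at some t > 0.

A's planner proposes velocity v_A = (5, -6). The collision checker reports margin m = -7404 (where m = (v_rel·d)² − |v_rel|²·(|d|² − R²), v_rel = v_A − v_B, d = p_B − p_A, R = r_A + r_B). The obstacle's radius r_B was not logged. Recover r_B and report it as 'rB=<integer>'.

m = -7404
d = (21, 1);  v_rel = (7, -6),  |v_rel|² = 85
v_rel×d = (7)·(1) − (-6)·(21) = 133
since m = R²·85 − 133²:  R² = (17689 + -7404) / 85 = 121
R = √121 = 11  ⇒  r_B = 11 − 7 = 4

rB=4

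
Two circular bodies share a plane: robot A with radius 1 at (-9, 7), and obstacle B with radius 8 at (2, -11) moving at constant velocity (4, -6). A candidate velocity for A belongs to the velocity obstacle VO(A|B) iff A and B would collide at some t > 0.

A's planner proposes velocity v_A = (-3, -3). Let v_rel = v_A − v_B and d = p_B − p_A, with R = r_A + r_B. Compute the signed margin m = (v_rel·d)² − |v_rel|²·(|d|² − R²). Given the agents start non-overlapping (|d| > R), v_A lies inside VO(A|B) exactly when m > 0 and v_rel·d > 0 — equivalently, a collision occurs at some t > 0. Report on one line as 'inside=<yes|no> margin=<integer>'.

d = (11, -18),  |d|² = 445;  R = 1+8 = 9,  c = 445−9² = 364
v_rel = (-7, 3),  |v_rel|² = 58;  v_rel·d = (-7)·(11) + (3)·(-18) = -131
58·t² + 262·t + 364 = 0  ⇒  m = (-131)² − 58·364 = -3951
m = -3951 < 0,  v_rel·d = -131 < 0  ⇒  outside

inside=no margin=-3951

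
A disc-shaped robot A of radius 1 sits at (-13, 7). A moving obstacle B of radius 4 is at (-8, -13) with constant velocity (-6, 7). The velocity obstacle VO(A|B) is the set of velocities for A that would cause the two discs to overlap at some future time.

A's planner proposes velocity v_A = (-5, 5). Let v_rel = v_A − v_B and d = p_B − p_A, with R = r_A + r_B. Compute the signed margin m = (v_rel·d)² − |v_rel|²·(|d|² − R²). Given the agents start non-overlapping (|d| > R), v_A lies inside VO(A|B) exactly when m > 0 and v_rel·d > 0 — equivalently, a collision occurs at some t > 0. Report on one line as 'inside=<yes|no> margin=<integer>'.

d = (5, -20),  |d|² = 425;  R = 1+4 = 5,  c = 425−5² = 400
v_rel = (1, -2),  |v_rel|² = 5;  v_rel·d = (1)·(5) + (-2)·(-20) = 45
5·t² − 90·t + 400 = 0  ⇒  m = 45² − 5·400 = 25
m = 25 > 0,  v_rel·d = 45 > 0  ⇒  inside

inside=yes margin=25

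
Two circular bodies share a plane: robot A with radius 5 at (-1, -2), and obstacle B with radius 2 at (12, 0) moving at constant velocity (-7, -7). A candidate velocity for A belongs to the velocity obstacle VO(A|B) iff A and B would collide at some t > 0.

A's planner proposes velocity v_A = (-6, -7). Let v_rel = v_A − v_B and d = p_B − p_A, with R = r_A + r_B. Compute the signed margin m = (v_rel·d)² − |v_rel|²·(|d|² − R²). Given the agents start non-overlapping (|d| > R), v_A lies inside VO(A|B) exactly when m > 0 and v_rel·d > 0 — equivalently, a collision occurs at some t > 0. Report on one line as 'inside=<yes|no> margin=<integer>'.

d = (13, 2),  |d|² = 173;  R = 5+2 = 7,  c = 173−7² = 124
v_rel = (1, 0),  |v_rel|² = 1;  v_rel·d = (1)·(13) + (0)·(2) = 13
1·t² − 26·t + 124 = 0  ⇒  m = 13² − 1·124 = 45
m = 45 > 0,  v_rel·d = 13 > 0  ⇒  inside

inside=yes margin=45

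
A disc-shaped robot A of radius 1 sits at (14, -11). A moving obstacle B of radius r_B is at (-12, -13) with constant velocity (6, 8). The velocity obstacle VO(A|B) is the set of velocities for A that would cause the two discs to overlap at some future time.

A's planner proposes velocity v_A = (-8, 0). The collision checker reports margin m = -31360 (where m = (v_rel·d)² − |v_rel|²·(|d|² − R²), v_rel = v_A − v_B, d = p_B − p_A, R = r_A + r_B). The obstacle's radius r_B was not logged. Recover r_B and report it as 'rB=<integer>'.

m = -31360
d = (-26, -2);  v_rel = (-14, -8),  |v_rel|² = 260
v_rel×d = (-14)·(-2) − (-8)·(-26) = -180
since m = R²·260 − (-180)²:  R² = (32400 + -31360) / 260 = 4
R = √4 = 2  ⇒  r_B = 2 − 1 = 1

rB=1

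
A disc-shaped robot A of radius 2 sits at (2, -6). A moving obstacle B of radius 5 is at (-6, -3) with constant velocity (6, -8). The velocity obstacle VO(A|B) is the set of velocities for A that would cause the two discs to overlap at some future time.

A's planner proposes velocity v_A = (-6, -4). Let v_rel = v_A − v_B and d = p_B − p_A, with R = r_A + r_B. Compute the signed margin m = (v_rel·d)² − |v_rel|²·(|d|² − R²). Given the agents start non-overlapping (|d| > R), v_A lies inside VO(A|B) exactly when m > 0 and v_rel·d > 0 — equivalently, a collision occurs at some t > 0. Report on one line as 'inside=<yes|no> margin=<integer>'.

d = (-8, 3),  |d|² = 73;  R = 2+5 = 7,  c = 73−7² = 24
v_rel = (-12, 4),  |v_rel|² = 160;  v_rel·d = (-12)·(-8) + (4)·(3) = 108
160·t² − 216·t + 24 = 0  ⇒  m = 108² − 160·24 = 7824
m = 7824 > 0,  v_rel·d = 108 > 0  ⇒  inside

inside=yes margin=7824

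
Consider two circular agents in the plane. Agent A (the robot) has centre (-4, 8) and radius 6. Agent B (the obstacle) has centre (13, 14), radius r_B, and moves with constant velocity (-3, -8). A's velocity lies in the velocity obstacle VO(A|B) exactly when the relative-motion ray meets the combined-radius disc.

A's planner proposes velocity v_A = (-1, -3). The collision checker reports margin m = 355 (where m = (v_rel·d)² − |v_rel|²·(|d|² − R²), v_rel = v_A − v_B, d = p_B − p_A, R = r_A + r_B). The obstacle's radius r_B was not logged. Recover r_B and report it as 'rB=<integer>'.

m = 355
d = (17, 6);  v_rel = (2, 5),  |v_rel|² = 29
v_rel×d = (2)·(6) − (5)·(17) = -73
since m = R²·29 − (-73)²:  R² = (5329 + 355) / 29 = 196
R = √196 = 14  ⇒  r_B = 14 − 6 = 8

rB=8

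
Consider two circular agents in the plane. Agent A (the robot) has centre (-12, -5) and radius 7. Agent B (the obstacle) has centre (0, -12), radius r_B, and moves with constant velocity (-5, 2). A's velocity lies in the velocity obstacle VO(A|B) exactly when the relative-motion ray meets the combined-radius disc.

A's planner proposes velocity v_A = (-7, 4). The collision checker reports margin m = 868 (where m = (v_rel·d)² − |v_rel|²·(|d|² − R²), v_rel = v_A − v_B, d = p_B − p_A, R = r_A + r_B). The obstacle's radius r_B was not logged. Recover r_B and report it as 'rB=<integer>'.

m = 868
d = (12, -7);  v_rel = (-2, 2),  |v_rel|² = 8
v_rel×d = (-2)·(-7) − (2)·(12) = -10
since m = R²·8 − (-10)²:  R² = (100 + 868) / 8 = 121
R = √121 = 11  ⇒  r_B = 11 − 7 = 4

rB=4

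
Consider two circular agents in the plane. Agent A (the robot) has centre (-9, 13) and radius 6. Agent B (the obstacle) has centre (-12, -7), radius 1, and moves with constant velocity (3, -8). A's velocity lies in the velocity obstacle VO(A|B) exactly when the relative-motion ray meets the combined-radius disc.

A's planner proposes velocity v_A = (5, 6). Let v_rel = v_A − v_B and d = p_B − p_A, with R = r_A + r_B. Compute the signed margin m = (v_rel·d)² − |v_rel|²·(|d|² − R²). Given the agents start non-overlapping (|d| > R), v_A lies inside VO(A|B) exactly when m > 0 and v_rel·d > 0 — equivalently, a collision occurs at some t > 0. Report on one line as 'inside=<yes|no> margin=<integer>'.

d = (-3, -20),  |d|² = 409;  R = 6+1 = 7,  c = 409−7² = 360
v_rel = (2, 14),  |v_rel|² = 200;  v_rel·d = (2)·(-3) + (14)·(-20) = -286
200·t² + 572·t + 360 = 0  ⇒  m = (-286)² − 200·360 = 9796
m = 9796 > 0,  v_rel·d = -286 < 0  ⇒  outside

inside=no margin=9796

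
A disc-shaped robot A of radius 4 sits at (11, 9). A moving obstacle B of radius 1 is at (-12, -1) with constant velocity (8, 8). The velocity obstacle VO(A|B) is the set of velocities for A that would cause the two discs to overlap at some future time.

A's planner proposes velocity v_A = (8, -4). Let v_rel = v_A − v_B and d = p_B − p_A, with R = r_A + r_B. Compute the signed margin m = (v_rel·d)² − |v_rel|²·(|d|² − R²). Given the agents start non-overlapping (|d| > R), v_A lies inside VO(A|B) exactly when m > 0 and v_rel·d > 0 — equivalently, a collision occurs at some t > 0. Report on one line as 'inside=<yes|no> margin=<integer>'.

d = (-23, -10),  |d|² = 629;  R = 4+1 = 5,  c = 629−5² = 604
v_rel = (0, -12),  |v_rel|² = 144;  v_rel·d = (0)·(-23) + (-12)·(-10) = 120
144·t² − 240·t + 604 = 0  ⇒  m = 120² − 144·604 = -72576
m = -72576 < 0,  v_rel·d = 120 > 0  ⇒  outside

inside=no margin=-72576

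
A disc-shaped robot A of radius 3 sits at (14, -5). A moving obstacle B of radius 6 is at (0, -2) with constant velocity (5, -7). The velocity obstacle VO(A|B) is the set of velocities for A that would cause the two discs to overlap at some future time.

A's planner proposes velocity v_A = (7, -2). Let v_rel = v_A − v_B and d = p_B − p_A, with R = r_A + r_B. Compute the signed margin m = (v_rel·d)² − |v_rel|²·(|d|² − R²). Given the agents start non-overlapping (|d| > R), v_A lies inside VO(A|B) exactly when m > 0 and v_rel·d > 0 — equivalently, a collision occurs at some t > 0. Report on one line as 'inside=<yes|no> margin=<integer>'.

d = (-14, 3),  |d|² = 205;  R = 3+6 = 9,  c = 205−9² = 124
v_rel = (2, 5),  |v_rel|² = 29;  v_rel·d = (2)·(-14) + (5)·(3) = -13
29·t² + 26·t + 124 = 0  ⇒  m = (-13)² − 29·124 = -3427
m = -3427 < 0,  v_rel·d = -13 < 0  ⇒  outside

inside=no margin=-3427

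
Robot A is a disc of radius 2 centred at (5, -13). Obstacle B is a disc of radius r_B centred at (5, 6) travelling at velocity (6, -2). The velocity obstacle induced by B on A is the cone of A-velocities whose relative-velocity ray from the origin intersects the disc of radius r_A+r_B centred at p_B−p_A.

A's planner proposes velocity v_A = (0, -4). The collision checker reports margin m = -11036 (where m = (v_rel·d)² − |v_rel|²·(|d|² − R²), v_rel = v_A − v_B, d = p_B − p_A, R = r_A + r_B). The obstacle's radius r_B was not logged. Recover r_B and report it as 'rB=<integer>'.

m = -11036
d = (0, 19);  v_rel = (-6, -2),  |v_rel|² = 40
v_rel×d = (-6)·(19) − (-2)·(0) = -114
since m = R²·40 − (-114)²:  R² = (12996 + -11036) / 40 = 49
R = √49 = 7  ⇒  r_B = 7 − 2 = 5

rB=5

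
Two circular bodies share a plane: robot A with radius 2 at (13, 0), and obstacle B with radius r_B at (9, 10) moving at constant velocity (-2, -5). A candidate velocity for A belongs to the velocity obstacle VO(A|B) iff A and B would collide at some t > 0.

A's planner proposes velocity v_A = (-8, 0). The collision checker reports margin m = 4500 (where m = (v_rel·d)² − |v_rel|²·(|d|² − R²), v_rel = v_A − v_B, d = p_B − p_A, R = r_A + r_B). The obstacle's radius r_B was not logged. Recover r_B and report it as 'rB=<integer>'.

m = 4500
d = (-4, 10);  v_rel = (-6, 5),  |v_rel|² = 61
v_rel×d = (-6)·(10) − (5)·(-4) = -40
since m = R²·61 − (-40)²:  R² = (1600 + 4500) / 61 = 100
R = √100 = 10  ⇒  r_B = 10 − 2 = 8

rB=8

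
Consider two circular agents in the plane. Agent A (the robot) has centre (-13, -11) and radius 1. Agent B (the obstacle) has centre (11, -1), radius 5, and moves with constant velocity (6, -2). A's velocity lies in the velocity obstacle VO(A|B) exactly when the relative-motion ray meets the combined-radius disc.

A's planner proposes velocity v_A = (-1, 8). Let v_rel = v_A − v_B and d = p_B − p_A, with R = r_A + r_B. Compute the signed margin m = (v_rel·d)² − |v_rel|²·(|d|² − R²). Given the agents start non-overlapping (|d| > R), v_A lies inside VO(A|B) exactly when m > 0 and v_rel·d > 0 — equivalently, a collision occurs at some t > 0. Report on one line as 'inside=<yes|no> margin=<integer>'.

d = (24, 10),  |d|² = 676;  R = 1+5 = 6,  c = 676−6² = 640
v_rel = (-7, 10),  |v_rel|² = 149;  v_rel·d = (-7)·(24) + (10)·(10) = -68
149·t² + 136·t + 640 = 0  ⇒  m = (-68)² − 149·640 = -90736
m = -90736 < 0,  v_rel·d = -68 < 0  ⇒  outside

inside=no margin=-90736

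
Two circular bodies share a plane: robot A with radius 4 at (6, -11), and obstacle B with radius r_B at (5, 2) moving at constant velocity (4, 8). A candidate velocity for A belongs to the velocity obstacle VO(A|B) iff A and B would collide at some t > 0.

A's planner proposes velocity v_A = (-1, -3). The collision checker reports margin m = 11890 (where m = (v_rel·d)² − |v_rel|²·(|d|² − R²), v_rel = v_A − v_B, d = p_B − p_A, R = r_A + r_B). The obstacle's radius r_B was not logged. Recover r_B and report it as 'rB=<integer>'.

m = 11890
d = (-1, 13);  v_rel = (-5, -11),  |v_rel|² = 146
v_rel×d = (-5)·(13) − (-11)·(-1) = -76
since m = R²·146 − (-76)²:  R² = (5776 + 11890) / 146 = 121
R = √121 = 11  ⇒  r_B = 11 − 4 = 7

rB=7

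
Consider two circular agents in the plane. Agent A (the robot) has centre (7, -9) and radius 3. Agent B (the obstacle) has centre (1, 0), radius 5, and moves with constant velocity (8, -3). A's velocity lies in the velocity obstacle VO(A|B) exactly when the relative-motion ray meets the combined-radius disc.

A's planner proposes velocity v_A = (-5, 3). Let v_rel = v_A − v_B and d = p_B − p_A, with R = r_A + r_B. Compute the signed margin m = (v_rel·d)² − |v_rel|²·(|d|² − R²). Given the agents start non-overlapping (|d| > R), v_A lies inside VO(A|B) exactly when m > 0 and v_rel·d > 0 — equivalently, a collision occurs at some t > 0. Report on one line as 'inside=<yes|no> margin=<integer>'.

d = (-6, 9),  |d|² = 117;  R = 3+5 = 8,  c = 117−8² = 53
v_rel = (-13, 6),  |v_rel|² = 205;  v_rel·d = (-13)·(-6) + (6)·(9) = 132
205·t² − 264·t + 53 = 0  ⇒  m = 132² − 205·53 = 6559
m = 6559 > 0,  v_rel·d = 132 > 0  ⇒  inside

inside=yes margin=6559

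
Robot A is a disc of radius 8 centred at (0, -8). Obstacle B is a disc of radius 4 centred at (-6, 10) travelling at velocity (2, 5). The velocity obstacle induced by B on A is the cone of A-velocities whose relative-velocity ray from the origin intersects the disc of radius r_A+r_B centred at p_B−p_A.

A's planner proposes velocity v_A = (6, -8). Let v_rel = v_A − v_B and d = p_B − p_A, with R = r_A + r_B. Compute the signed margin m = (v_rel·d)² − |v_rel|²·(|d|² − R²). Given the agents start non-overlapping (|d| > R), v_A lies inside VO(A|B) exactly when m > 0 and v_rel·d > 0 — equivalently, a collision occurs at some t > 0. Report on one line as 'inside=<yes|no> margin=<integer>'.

d = (-6, 18),  |d|² = 360;  R = 8+4 = 12,  c = 360−12² = 216
v_rel = (4, -13),  |v_rel|² = 185;  v_rel·d = (4)·(-6) + (-13)·(18) = -258
185·t² + 516·t + 216 = 0  ⇒  m = (-258)² − 185·216 = 26604
m = 26604 > 0,  v_rel·d = -258 < 0  ⇒  outside

inside=no margin=26604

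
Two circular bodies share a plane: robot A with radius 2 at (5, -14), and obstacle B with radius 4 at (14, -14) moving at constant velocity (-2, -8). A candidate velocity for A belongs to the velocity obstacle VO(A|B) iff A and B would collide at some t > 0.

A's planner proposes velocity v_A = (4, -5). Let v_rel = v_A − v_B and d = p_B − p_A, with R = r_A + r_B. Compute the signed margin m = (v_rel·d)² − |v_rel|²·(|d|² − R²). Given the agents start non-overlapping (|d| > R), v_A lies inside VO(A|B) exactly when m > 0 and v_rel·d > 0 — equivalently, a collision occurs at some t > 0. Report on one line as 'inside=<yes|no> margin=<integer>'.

d = (9, 0),  |d|² = 81;  R = 2+4 = 6,  c = 81−6² = 45
v_rel = (6, 3),  |v_rel|² = 45;  v_rel·d = (6)·(9) + (3)·(0) = 54
45·t² − 108·t + 45 = 0  ⇒  m = 54² − 45·45 = 891
m = 891 > 0,  v_rel·d = 54 > 0  ⇒  inside

inside=yes margin=891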